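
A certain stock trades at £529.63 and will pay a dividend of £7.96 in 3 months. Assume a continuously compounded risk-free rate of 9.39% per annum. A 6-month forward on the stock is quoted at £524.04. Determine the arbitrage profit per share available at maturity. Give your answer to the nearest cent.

PV(dividends) I = 7.96·e^(−0.0939·3/12) = 7.7753
Fair forward F* = (S − I)·e^(rT) = (529.63 − 7.7753)·e^0.046950 = 521.8547 × 1.048070 = 546.9403
Market £524.04 < fair 546.9403: forward underpriced → reverse cash-and-carry (short the stock, invest proceeds at r, pay the dividends, go long the forward).
Profit at T = |F_mkt − F*| = |524.04 − 546.9403| = £22.90 per share

£22.90 per share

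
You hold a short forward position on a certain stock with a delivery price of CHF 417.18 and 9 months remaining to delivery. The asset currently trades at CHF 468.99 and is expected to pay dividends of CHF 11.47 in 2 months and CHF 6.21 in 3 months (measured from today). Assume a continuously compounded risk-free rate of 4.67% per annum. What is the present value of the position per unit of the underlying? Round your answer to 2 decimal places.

-CHF 48.65

PV(remaining dividends) I = 11.47·e^(−0.0467·2/12) + 6.21·e^(−0.0467·3/12) = 17.5190
Current forward F = (S − I)·e^(rT) = (468.99 − 17.5190)·e^(0.0467·9/12) = 451.4710 × 1.035646 = 467.5641
Value (long) = (F − K)·e^(−rT) = (467.5641 − 417.18) × 0.965581 = 48.6499
Short position value = −(long value) = -CHF 48.65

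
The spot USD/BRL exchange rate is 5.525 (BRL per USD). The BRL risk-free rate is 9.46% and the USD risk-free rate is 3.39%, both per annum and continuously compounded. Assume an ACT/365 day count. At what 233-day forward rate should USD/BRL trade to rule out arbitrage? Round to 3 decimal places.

5.743

F = S·e^((r_BRL − r_USD)T) = 5.525 · e^((0.0946 − 0.0339) × 233/365)
= 5.525 · e^0.038748 = 5.525 × 1.039508
F = 5.743 BRL per USD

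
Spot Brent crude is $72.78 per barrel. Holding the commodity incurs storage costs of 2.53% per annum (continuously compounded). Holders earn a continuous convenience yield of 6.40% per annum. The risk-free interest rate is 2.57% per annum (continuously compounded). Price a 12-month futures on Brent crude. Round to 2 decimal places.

$71.84 per barrel

Net carry = r + u − y = 0.0257 + 0.0253 − 0.0640 = -0.0130
F = S·e^((r+u−y)T) = 72.78 · e^(-0.0130 × 12/12) = 72.78 · e^-0.013000
= 72.78 × 0.987084 = $71.84 per barrel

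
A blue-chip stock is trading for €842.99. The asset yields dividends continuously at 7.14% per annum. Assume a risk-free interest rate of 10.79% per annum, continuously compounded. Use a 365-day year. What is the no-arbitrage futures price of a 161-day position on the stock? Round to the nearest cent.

€856.67

F = S·e^((r − q)T) = 842.99 · e^((0.1079 − 0.0714) × 161/365)
= 842.99 · e^0.016100 = 842.99 × 1.016230
F = €856.67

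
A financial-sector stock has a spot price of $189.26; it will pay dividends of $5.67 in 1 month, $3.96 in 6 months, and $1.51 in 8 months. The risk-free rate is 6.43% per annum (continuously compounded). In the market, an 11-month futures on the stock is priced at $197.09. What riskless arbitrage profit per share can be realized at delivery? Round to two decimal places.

$7.92 per share

PV(dividends) I = 5.67·e^(−0.0643·1/12) + 3.96·e^(−0.0643·6/12) + 1.51·e^(−0.0643·8/12) = 10.9210
Fair futures F* = (S − I)·e^(rT) = (189.26 − 10.9210)·e^0.058942 = 178.3390 × 1.060714 = 189.1667
Market $197.09 > fair 189.1667: forward overpriced → cash-and-carry (borrow at r, buy the stock and collect the dividends, short the forward).
Profit at T = |F_mkt − F*| = |197.09 − 189.1667| = $7.92 per share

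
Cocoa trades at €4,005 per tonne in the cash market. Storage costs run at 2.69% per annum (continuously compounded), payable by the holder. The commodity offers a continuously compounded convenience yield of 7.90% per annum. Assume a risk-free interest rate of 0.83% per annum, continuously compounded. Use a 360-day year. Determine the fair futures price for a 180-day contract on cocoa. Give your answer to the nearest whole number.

€3,918 per tonne

Net carry = r + u − y = 0.0083 + 0.0269 − 0.0790 = -0.0438
F = S·e^((r+u−y)T) = 4005 · e^(-0.0438 × 180/360) = 4005 · e^-0.021900
= 4005 × 0.978338 = €3,918 per tonne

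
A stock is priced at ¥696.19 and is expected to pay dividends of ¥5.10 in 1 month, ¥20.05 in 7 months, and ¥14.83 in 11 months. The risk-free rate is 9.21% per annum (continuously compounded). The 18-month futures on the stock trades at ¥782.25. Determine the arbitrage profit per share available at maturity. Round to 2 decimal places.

¥26.20 per share

PV(dividends) I = 5.10·e^(−0.0921·1/12) + 20.05·e^(−0.0921·7/12) + 14.83·e^(−0.0921·11/12) = 37.6916
Fair futures F* = (S − I)·e^(rT) = (696.19 − 37.6916)·e^0.138150 = 658.4984 × 1.148148 = 756.0536
Market ¥782.25 > fair 756.0536: forward overpriced → cash-and-carry (borrow at r, buy the stock and collect the dividends, short the forward).
Profit at T = |F_mkt − F*| = |782.25 − 756.0536| = ¥26.20 per share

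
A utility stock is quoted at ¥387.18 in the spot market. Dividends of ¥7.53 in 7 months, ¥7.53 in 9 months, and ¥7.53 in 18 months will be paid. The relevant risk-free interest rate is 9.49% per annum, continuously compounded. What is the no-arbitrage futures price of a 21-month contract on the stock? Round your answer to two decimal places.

¥432.73

PV(dividends) I = 7.53·e^(−0.0949·7/12) + 7.53·e^(−0.0949·9/12) + 7.53·e^(−0.0949·18/12)
I = 7.1245 + 7.0127 + 6.5309 = 20.6681
F = (S − I)·e^(rT) = (387.18 − 20.6681) · e^(0.0949·21/12)
= 366.5119 · e^0.166075 = 366.5119 × 1.180662 = ¥432.73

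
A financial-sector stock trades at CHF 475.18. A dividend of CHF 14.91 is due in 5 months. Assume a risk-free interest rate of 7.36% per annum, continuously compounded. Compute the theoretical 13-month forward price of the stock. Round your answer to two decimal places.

PV(dividends) I = 14.91·e^(−0.0736·5/12)
I = 14.4597
F = (S − I)·e^(rT) = (475.18 − 14.4597) · e^(0.0736·13/12)
= 460.7203 · e^0.079733 = 460.7203 × 1.082998 = CHF 498.96

CHF 498.96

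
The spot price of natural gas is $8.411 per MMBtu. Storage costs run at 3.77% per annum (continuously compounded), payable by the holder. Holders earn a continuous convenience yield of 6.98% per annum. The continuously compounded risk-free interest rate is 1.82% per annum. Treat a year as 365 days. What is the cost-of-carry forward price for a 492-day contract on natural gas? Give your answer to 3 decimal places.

$8.255 per MMBtu

Net carry = r + u − y = 0.0182 + 0.0377 − 0.0698 = -0.0139
F = S·e^((r+u−y)T) = 8.411 · e^(-0.0139 × 492/365) = 8.411 · e^-0.018736
= 8.411 × 0.981438 = $8.255 per MMBtu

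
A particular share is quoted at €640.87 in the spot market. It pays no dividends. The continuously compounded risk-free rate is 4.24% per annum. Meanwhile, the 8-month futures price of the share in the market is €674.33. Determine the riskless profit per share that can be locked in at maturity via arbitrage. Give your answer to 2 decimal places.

Fair futures: F* = S·e^(carry·T), with carry = r = 0.0424
F* = 640.87 · e^(0.0424 × 8/12) = 640.87 · e^0.028267 = 640.87 × 1.028670 = €659.2437
Market €674.33 > fair €659.2437: forward overpriced → cash-and-carry (buy spot, short the forward).
At maturity, profit = |F_mkt − F*| = |674.33 − 659.2437| = €15.09 per share

€15.09 per share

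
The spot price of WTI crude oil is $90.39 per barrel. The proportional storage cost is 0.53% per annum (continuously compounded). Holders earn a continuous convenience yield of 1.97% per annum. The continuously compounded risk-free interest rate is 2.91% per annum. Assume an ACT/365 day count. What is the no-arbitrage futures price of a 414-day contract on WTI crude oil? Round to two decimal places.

$91.91 per barrel

Net carry = r + u − y = 0.0291 + 0.0053 − 0.0197 = 0.0147
F = S·e^((r+u−y)T) = 90.39 · e^(0.0147 × 414/365) = 90.39 · e^0.016673
= 90.39 × 1.016813 = $91.91 per barrel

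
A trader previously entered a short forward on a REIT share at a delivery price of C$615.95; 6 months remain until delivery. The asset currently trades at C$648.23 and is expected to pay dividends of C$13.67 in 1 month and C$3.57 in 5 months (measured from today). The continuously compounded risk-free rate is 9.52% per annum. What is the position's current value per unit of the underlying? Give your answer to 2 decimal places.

PV(remaining dividends) I = 13.67·e^(−0.0952·1/12) + 3.57·e^(−0.0952·5/12) = 16.9931
Current forward F = (S − I)·e^(rT) = (648.23 − 16.9931)·e^(0.0952·6/12) = 631.2369 × 1.048751 = 662.0103
Value (long) = (F − K)·e^(−rT) = (662.0103 − 615.95) × 0.953515 = 43.9192
Short position value = −(long value) = -C$43.92

-C$43.92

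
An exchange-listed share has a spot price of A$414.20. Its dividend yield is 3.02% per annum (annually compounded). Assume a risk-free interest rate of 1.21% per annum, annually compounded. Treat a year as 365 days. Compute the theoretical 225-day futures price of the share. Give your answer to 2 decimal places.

F = S · (1+r)^T / (1+q)^T
= 414.20 × 1.007442 / 1.018510 = 414.20 × 0.989133
F = A$409.70

A$409.70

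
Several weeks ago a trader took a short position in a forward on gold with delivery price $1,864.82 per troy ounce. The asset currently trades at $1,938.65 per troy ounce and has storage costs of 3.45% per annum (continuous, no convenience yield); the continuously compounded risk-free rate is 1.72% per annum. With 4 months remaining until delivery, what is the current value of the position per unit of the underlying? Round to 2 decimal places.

-$106.91 per troy ounce

Current fair forward for the remaining 4 months: F = S·e^((r + u)·T), (r + u) = 0.0172 + 0.0345 = 0.0517
F = 1938.65 · e^(0.0517 × 4/12) = 1938.65 × 1.01738268 = 1972.3489
Value of long forward = (F − K)·e^(−rT) = (1972.3489 − 1864.82) · e^(−0.0172·4/12)
= 107.5289 × 0.99428307 = 106.91
Short position value = −(long value) = -$106.91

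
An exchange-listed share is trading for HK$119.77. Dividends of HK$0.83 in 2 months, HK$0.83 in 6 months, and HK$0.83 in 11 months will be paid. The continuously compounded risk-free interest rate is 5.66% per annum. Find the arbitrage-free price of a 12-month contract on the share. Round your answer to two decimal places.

HK$124.19

PV(dividends) I = 0.83·e^(−0.0566·2/12) + 0.83·e^(−0.0566·6/12) + 0.83·e^(−0.0566·11/12)
I = 0.8222 + 0.8068 + 0.7880 = 2.4170
F = (S − I)·e^(rT) = (119.77 − 2.4170) · e^(0.0566·12/12)
= 117.3530 · e^0.056600 = 117.3530 × 1.058232 = HK$124.19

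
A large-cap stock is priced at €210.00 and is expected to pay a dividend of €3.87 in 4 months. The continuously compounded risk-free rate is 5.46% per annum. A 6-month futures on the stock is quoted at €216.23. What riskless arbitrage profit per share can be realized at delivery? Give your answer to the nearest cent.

€4.32 per share

PV(dividends) I = 3.87·e^(−0.0546·4/12) = 3.8002
Fair futures F* = (S − I)·e^(rT) = (210.00 − 3.8002)·e^0.027300 = 206.1998 × 1.027676 = 211.9066
Market €216.23 > fair 211.9066: forward overpriced → cash-and-carry (borrow at r, buy the stock and collect the dividends, short the forward).
Profit at T = |F_mkt − F*| = |216.23 − 211.9066| = €4.32 per share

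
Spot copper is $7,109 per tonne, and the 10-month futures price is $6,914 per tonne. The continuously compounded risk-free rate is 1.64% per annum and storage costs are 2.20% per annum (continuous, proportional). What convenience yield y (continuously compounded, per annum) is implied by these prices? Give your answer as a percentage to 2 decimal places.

F = S·e^((r+u−y)T) ⇒ (r+u−y) = ln(F/S)/T
ln(6914/7109) = -0.027813; /T ⇒ -0.033376
y = r + u − ln(F/S)/T = 0.0164 + 0.0220 + 0.033376 = 0.071776
y = 7.18%

7.18%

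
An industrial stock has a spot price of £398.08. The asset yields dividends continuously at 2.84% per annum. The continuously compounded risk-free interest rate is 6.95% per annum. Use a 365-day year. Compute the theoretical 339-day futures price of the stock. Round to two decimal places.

£413.57

F = S·e^((r − q)T) = 398.08 · e^((0.0695 − 0.0284) × 339/365)
= 398.08 · e^0.038172 = 398.08 × 1.038910
F = £413.57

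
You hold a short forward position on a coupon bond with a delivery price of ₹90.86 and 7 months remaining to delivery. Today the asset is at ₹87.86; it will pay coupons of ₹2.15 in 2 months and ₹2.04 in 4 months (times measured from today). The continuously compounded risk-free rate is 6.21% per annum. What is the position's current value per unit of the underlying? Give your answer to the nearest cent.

₹3.89

PV(remaining coupons) I = 2.15·e^(−0.0621·2/12) + 2.04·e^(−0.0621·4/12) = 4.1261
Current forward F = (S − I)·e^(rT) = (87.86 − 4.1261)·e^(0.0621·7/12) = 83.7339 × 1.036889 = 86.8228
Value (long) = (F − K)·e^(−rT) = (86.8228 − 90.86) × 0.964423 = -3.8936
Short position value = −(long value) = ₹3.89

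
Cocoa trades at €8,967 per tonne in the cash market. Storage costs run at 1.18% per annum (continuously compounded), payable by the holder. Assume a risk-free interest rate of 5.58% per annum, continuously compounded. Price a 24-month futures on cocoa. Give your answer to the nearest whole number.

€10,265 per tonne

Net carry = r + u − y = 0.0558 + 0.0118 − 0.0000 = 0.0676
F = S·e^((r+u−y)T) = 8967 · e^(0.0676 × 24/12) = 8967 · e^0.135200
= 8967 × 1.144766 = €10,265 per tonne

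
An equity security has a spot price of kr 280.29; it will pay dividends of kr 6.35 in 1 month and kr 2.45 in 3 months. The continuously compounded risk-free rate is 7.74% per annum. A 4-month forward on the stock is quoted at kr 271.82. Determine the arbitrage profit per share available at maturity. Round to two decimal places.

PV(dividends) I = 6.35·e^(−0.0774·1/12) + 2.45·e^(−0.0774·3/12) = 8.7122
Fair forward F* = (S − I)·e^(rT) = (280.29 − 8.7122)·e^0.025800 = 271.5778 × 1.026136 = 278.6758
Market kr 271.82 < fair 278.6758: forward underpriced → reverse cash-and-carry (short the stock, invest proceeds at r, pay the dividends, go long the forward).
Profit at T = |F_mkt − F*| = |271.82 − 278.6758| = kr 6.86 per share

kr 6.86 per share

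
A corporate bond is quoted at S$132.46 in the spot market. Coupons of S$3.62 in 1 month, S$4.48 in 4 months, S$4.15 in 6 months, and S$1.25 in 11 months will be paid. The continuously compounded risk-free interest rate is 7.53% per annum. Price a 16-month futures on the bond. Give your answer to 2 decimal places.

PV(coupons) I = 3.62·e^(−0.0753·1/12) + 4.48·e^(−0.0753·4/12) + 4.15·e^(−0.0753·6/12) + 1.25·e^(−0.0753·11/12)
I = 3.5974 + 4.3690 + 3.9967 + 1.1666 = 13.1297
F = (S − I)·e^(rT) = (132.46 − 13.1297) · e^(0.0753·16/12)
= 119.3303 · e^0.100400 = 119.3303 × 1.105613 = S$131.93

S$131.93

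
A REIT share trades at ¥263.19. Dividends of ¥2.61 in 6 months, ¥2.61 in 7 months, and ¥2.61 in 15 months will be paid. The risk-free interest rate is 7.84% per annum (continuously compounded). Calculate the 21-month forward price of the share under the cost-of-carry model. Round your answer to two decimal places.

PV(dividends) I = 2.61·e^(−0.0784·6/12) + 2.61·e^(−0.0784·7/12) + 2.61·e^(−0.0784·15/12)
I = 2.5097 + 2.4933 + 2.3664 = 7.3694
F = (S − I)·e^(rT) = (263.19 − 7.3694) · e^(0.0784·21/12)
= 255.8206 · e^0.137200 = 255.8206 × 1.147058 = ¥293.44

¥293.44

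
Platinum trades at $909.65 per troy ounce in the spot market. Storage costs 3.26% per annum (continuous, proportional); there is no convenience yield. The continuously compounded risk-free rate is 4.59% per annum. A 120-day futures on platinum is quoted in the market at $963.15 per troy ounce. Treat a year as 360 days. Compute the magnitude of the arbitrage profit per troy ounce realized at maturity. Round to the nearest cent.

Fair futures: F* = S·e^(carry·T), with carry = (r + u) = 0.0459 + 0.0326 = 0.0785
F* = 909.65 · e^(0.0785 × 120/360) = 909.65 · e^0.026167 = 909.65 × 1.026512 = $933.7666
Market $963.15 > fair $933.7666: forward overpriced → cash-and-carry (buy spot, short the forward).
At maturity, profit = |F_mkt − F*| = |963.15 − 933.7666| = $29.38 per troy ounce

$29.38 per troy ounce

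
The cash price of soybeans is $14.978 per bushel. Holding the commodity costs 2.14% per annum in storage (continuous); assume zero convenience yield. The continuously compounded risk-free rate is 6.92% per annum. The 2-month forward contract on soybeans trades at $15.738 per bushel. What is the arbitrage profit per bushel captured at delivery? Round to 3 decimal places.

$0.532 per bushel

Fair forward: F* = S·e^(carry·T), with carry = (r + u) = 0.0692 + 0.0214 = 0.0906
F* = 14.978 · e^(0.0906 × 2/12) = 14.978 · e^0.015100 = 14.978 × 1.015215 = $15.2059
Market $15.738 > fair $15.2059: forward overpriced → cash-and-carry (buy spot, short the forward).
At maturity, profit = |F_mkt − F*| = |15.738 − 15.2059| = $0.532 per bushel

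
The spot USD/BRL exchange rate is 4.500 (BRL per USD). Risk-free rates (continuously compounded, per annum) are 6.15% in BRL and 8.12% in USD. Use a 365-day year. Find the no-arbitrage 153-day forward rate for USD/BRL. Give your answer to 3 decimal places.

F = S·e^((r_BRL − r_USD)T) = 4.500 · e^((0.0615 − 0.0812) × 153/365)
= 4.500 · e^-0.008258 = 4.500 × 0.991776
F = 4.463 BRL per USD

4.463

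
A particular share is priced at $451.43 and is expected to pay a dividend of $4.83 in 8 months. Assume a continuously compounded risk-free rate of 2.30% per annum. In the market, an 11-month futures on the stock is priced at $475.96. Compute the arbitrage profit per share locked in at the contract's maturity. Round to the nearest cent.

$19.77 per share

PV(dividends) I = 4.83·e^(−0.0230·8/12) = 4.7565
Fair futures F* = (S − I)·e^(rT) = (451.43 − 4.7565)·e^0.021083 = 446.6735 × 1.021307 = 456.1908
Market $475.96 > fair 456.1908: forward overpriced → cash-and-carry (borrow at r, buy the stock and collect the dividends, short the forward).
Profit at T = |F_mkt − F*| = |475.96 − 456.1908| = $19.77 per share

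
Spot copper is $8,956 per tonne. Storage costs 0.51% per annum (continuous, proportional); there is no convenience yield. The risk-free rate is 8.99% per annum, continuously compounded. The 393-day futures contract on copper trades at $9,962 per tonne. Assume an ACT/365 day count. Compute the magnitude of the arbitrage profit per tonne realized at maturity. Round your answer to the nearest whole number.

$41 per tonne

Fair futures: F* = S·e^(carry·T), with carry = (r + u) = 0.0899 + 0.0051 = 0.0950
F* = 8956 · e^(0.0950 × 393/365) = 8956 · e^0.102288 = 8956 × 1.107702 = $9920.5791
Market $9962 > fair $9920.5791: forward overpriced → cash-and-carry (buy spot, short the forward).
At maturity, profit = |F_mkt − F*| = |9962 − 9920.5791| = $41 per tonne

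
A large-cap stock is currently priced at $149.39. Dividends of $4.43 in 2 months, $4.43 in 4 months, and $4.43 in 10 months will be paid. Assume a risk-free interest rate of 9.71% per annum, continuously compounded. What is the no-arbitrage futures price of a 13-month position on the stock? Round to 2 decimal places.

PV(dividends) I = 4.43·e^(−0.0971·2/12) + 4.43·e^(−0.0971·4/12) + 4.43·e^(−0.0971·10/12)
I = 4.3589 + 4.2889 + 4.0857 = 12.7335
F = (S − I)·e^(rT) = (149.39 − 12.7335) · e^(0.0971·13/12)
= 136.6565 · e^0.105192 = 136.6565 × 1.110924 = $151.81

$151.81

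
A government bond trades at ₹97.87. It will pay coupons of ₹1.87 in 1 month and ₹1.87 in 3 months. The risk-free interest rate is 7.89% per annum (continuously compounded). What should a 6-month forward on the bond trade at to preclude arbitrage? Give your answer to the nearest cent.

PV(coupons) I = 1.87·e^(−0.0789·1/12) + 1.87·e^(−0.0789·3/12)
I = 1.8577 + 1.8335 = 3.6912
F = (S − I)·e^(rT) = (97.87 − 3.6912) · e^(0.0789·6/12)
= 94.1788 · e^0.039450 = 94.1788 × 1.040238 = ₹97.97

₹97.97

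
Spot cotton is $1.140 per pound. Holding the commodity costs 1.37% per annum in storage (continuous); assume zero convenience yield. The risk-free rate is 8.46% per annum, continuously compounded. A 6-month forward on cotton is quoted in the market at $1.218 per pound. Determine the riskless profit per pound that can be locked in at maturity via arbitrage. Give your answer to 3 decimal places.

$0.021 per pound

Fair forward: F* = S·e^(carry·T), with carry = (r + u) = 0.0846 + 0.0137 = 0.0983
F* = 1.140 · e^(0.0983 × 6/12) = 1.140 · e^0.049150 = 1.140 × 1.050378 = $1.1974
Market $1.218 > fair $1.1974: forward overpriced → cash-and-carry (buy spot, short the forward).
At maturity, profit = |F_mkt − F*| = |1.218 − 1.1974| = $0.021 per pound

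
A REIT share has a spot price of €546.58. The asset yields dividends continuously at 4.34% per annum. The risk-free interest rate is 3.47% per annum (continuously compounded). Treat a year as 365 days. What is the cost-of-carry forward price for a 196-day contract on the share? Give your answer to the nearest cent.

€544.03

F = S·e^((r − q)T) = 546.58 · e^((0.0347 − 0.0434) × 196/365)
= 546.58 · e^-0.004672 = 546.58 × 0.995339
F = €544.03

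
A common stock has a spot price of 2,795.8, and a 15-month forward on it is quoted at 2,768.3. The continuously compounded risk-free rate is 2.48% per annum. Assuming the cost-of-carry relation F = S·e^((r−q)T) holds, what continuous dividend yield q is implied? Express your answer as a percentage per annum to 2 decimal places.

3.27%

From F = S·e^((r−q)T): (r − q) = ln(F/S)/T
ln(2768.3/2795.8) = ln(0.990164) = -0.009885
(r − q) = -0.009885 / (15/12) = -0.007908
q = r − ln(F/S)/T = 0.0248 + 0.007908 = 0.032708
q = 3.27%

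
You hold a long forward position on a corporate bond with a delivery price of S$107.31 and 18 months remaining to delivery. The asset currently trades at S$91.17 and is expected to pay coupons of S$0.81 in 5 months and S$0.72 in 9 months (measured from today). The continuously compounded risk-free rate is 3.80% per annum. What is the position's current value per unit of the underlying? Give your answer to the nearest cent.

-S$11.69

PV(remaining coupons) I = 0.81·e^(−0.0380·5/12) + 0.72·e^(−0.0380·9/12) = 1.4970
Current forward F = (S − I)·e^(rT) = (91.17 − 1.4970)·e^(0.0380·18/12) = 89.6730 × 1.058656 = 94.9329
Value (long) = (F − K)·e^(−rT) = (94.9329 − 107.31) × 0.944594 = -11.6913
Value = -S$11.69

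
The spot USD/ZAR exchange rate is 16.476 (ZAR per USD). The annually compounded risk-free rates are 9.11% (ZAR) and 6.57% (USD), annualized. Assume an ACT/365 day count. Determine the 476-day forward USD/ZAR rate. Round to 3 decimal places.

By covered interest parity, F = S · (1+r_ZAR)^T / (1+r_USD)^T
= 16.476 × 1.120417 / 1.086523 = 16.476 × 1.031195
F = 16.990 ZAR per USD

16.990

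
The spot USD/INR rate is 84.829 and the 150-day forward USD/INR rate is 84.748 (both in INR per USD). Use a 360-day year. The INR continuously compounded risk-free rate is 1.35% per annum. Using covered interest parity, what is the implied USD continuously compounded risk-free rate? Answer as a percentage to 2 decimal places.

F = S·e^((r_INR − r_USD)T) ⇒ r_USD = r_INR − ln(F/S)/T
ln(84.748/84.829) = -0.000955; /(150/360) = -0.002292
r_USD = 0.0135 + 0.002292 = 0.015792
r_USD = 1.58%

1.58%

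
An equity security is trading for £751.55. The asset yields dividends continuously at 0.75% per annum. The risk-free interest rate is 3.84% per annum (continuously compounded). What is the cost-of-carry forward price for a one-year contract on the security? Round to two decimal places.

F = S·e^((r − q)T) = 751.55 · e^((0.0384 − 0.0075) × 12/12)
= 751.55 · e^0.030900 = 751.55 × 1.031382
F = £775.14

£775.14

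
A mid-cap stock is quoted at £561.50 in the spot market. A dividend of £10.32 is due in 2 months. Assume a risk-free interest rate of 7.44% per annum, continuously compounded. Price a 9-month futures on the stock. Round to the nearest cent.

£582.94

PV(dividends) I = 10.32·e^(−0.0744·2/12)
I = 10.1928
F = (S − I)·e^(rT) = (561.50 − 10.1928) · e^(0.0744·9/12)
= 551.3072 · e^0.055800 = 551.3072 × 1.057386 = £582.94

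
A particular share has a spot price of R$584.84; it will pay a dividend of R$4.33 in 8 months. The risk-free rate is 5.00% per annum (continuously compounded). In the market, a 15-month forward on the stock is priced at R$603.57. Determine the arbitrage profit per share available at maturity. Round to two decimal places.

R$14.53 per share

PV(dividends) I = 4.33·e^(−0.0500·8/12) = 4.1880
Fair forward F* = (S − I)·e^(rT) = (584.84 − 4.1880)·e^0.062500 = 580.6520 × 1.064494 = 618.1006
Market R$603.57 < fair 618.1006: forward underpriced → reverse cash-and-carry (short the stock, invest proceeds at r, pay the dividends, go long the forward).
Profit at T = |F_mkt − F*| = |603.57 − 618.1006| = R$14.53 per share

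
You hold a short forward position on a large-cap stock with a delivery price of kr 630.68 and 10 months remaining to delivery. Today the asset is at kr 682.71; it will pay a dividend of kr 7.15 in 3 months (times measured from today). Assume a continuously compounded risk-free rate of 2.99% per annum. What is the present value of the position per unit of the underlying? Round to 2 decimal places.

-kr 60.45

PV(remaining dividends) I = 7.15·e^(−0.0299·3/12) = 7.0968
Current forward F = (S − I)·e^(rT) = (682.71 − 7.0968)·e^(0.0299·10/12) = 675.6132 × 1.025230 = 692.6589
Value (long) = (F − K)·e^(−rT) = (692.6589 − 630.68) × 0.975391 = 60.4537
Short position value = −(long value) = -kr 60.45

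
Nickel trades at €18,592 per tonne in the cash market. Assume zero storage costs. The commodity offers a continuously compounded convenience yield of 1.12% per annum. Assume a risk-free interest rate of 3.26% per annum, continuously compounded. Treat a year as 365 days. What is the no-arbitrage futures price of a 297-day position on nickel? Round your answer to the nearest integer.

Net carry = r + u − y = 0.0326 + 0.0000 − 0.0112 = 0.0214
F = S·e^((r+u−y)T) = 18592 · e^(0.0214 × 297/365) = 18592 · e^0.017413
= 18592 × 1.017565 = €18,919 per tonne

€18,919 per tonne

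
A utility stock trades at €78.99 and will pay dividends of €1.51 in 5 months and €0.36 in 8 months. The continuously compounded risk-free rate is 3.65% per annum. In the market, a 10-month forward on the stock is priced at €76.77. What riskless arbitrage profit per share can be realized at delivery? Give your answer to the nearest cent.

PV(dividends) I = 1.51·e^(−0.0365·5/12) + 0.36·e^(−0.0365·8/12) = 1.8386
Fair forward F* = (S − I)·e^(rT) = (78.99 − 1.8386)·e^0.030417 = 77.1514 × 1.030884 = 79.5341
Market €76.77 < fair 79.5341: forward underpriced → reverse cash-and-carry (short the stock, invest proceeds at r, pay the dividends, go long the forward).
Profit at T = |F_mkt − F*| = |76.77 − 79.5341| = €2.76 per share

€2.76 per share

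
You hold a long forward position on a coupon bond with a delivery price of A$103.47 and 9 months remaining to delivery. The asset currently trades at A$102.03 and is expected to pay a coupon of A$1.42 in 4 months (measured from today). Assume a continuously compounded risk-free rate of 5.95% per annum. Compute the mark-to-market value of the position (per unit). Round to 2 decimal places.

A$1.68

PV(remaining coupons) I = 1.42·e^(−0.0595·4/12) = 1.3921
Current forward F = (S − I)·e^(rT) = (102.03 − 1.3921)·e^(0.0595·9/12) = 100.6379 × 1.045636 = 105.2306
Value (long) = (F − K)·e^(−rT) = (105.2306 − 103.47) × 0.956356 = 1.6838
Value = A$1.68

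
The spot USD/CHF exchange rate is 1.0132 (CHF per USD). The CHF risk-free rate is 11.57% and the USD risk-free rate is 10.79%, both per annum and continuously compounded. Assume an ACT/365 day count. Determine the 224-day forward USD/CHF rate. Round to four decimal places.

F = S·e^((r_CHF − r_USD)T) = 1.0132 · e^((0.1157 − 0.1079) × 224/365)
= 1.0132 · e^0.004787 = 1.0132 × 1.004798
F = 1.0181 CHF per USD

1.0181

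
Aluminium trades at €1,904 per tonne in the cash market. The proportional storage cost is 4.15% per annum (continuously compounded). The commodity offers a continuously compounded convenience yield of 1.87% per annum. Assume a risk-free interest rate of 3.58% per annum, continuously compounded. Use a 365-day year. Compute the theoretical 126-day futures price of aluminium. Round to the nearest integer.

Net carry = r + u − y = 0.0358 + 0.0415 − 0.0187 = 0.0586
F = S·e^((r+u−y)T) = 1904 · e^(0.0586 × 126/365) = 1904 · e^0.020229
= 1904 × 1.020435 = €1,943 per tonne

€1,943 per tonne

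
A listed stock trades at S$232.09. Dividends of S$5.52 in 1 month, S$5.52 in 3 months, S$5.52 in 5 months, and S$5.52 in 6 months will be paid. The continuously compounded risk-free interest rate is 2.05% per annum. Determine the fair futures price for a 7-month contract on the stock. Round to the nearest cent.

S$212.68

PV(dividends) I = 5.52·e^(−0.0205·1/12) + 5.52·e^(−0.0205·3/12) + 5.52·e^(−0.0205·5/12) + 5.52·e^(−0.0205·6/12)
I = 5.5106 + 5.4918 + 5.4731 + 5.4637 = 21.9392
F = (S − I)·e^(rT) = (232.09 − 21.9392) · e^(0.0205·7/12)
= 210.1508 · e^0.011958 = 210.1508 × 1.012030 = S$212.68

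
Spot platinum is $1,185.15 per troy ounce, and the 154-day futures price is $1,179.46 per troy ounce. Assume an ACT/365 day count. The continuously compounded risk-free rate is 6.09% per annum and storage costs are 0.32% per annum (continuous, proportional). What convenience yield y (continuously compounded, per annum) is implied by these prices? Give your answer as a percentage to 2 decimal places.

7.55%

F = S·e^((r+u−y)T) ⇒ (r+u−y) = ln(F/S)/T
ln(1179.46/1185.15) = -0.004813; /T ⇒ -0.011407
y = r + u − ln(F/S)/T = 0.0609 + 0.0032 + 0.011407 = 0.075507
y = 7.55%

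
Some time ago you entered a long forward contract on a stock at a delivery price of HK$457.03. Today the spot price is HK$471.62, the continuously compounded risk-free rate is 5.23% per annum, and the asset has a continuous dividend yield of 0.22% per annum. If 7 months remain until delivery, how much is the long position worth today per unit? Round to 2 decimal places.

HK$27.72

Current fair forward for the remaining 7 months: F = S·e^((r − q)·T), (r − q) = 0.0523 − 0.0022 = 0.0501
F = 471.62 · e^(0.0501 × 7/12) = 471.62 × 1.029656 = 485.6064
Value of long forward = (F − K)·e^(−rT) = (485.6064 − 457.03) · e^(−0.0523·7/12)
= 28.5764 × 0.969952 = 27.72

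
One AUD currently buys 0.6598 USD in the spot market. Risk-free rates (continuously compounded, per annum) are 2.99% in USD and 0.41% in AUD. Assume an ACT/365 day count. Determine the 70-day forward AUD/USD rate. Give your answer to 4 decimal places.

0.6631

F = S·e^((r_USD − r_AUD)T) = 0.6598 · e^((0.0299 − 0.0041) × 70/365)
= 0.6598 · e^0.004948 = 0.6598 × 1.004960
F = 0.6631 USD per AUD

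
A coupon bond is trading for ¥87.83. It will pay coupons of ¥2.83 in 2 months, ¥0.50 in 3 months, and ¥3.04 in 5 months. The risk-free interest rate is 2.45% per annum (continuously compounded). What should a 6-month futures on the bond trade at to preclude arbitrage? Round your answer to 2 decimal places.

PV(coupons) I = 2.83·e^(−0.0245·2/12) + 0.50·e^(−0.0245·3/12) + 3.04·e^(−0.0245·5/12)
I = 2.8185 + 0.4969 + 3.0091 = 6.3245
F = (S − I)·e^(rT) = (87.83 − 6.3245) · e^(0.0245·6/12)
= 81.5055 · e^0.012250 = 81.5055 × 1.012325 = ¥82.51

¥82.51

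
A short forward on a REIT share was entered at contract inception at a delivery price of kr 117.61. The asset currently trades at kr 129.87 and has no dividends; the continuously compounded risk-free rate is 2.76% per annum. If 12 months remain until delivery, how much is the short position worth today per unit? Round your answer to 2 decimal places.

-kr 15.46

Current fair forward for the remaining 12 months: F = S·e^(r·T), r = 0.0276
F = 129.87 · e^(0.0276 × 12/12) = 129.87 × 1.027984 = 133.5043
Value of long forward = (F − K)·e^(−rT) = (133.5043 − 117.61) · e^(−0.0276·12/12)
= 15.8943 × 0.972777 = 15.46
Short position value = −(long value) = -kr 15.46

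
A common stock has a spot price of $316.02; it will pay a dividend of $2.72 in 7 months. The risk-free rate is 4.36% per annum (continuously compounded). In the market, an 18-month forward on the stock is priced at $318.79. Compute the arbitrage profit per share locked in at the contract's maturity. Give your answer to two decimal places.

$15.76 per share

PV(dividends) I = 2.72·e^(−0.0436·7/12) = 2.6517
Fair forward F* = (S − I)·e^(rT) = (316.02 − 2.6517)·e^0.065400 = 313.3683 × 1.067586 = 334.5476
Market $318.79 < fair 334.5476: forward underpriced → reverse cash-and-carry (short the stock, invest proceeds at r, pay the dividends, go long the forward).
Profit at T = |F_mkt − F*| = |318.79 − 334.5476| = $15.76 per share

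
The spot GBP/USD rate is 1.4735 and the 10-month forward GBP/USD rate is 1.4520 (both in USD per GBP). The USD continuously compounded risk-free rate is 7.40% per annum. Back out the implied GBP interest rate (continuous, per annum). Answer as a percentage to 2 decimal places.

9.16%

F = S·e^((r_USD − r_GBP)T) ⇒ r_GBP = r_USD − ln(F/S)/T
ln(1.4520/1.4735) = -0.014699; /(10/12) = -0.017639
r_GBP = 0.0740 + 0.017639 = 0.091639
r_GBP = 9.16%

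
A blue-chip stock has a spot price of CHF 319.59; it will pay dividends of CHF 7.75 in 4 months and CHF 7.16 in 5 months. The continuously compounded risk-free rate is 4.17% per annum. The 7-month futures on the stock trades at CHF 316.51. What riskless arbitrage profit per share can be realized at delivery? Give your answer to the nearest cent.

CHF 4.09 per share

PV(dividends) I = 7.75·e^(−0.0417·4/12) + 7.16·e^(−0.0417·5/12) = 14.6797
Fair futures F* = (S − I)·e^(rT) = (319.59 − 14.6797)·e^0.024325 = 304.9103 × 1.024623 = 312.4181
Market CHF 316.51 > fair 312.4181: forward overpriced → cash-and-carry (borrow at r, buy the stock and collect the dividends, short the forward).
Profit at T = |F_mkt − F*| = |316.51 − 312.4181| = CHF 4.09 per share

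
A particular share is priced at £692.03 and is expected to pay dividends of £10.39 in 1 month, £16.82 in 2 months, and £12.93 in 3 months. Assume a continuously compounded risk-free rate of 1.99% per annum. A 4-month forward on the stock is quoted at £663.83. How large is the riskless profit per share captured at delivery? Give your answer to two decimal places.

PV(dividends) I = 10.39·e^(−0.0199·1/12) + 16.82·e^(−0.0199·2/12) + 12.93·e^(−0.0199·3/12) = 40.0029
Fair forward F* = (S − I)·e^(rT) = (692.03 − 40.0029)·e^0.006633 = 652.0271 × 1.006655 = 656.3663
Market £663.83 > fair 656.3663: forward overpriced → cash-and-carry (borrow at r, buy the stock and collect the dividends, short the forward).
Profit at T = |F_mkt − F*| = |663.83 − 656.3663| = £7.46 per share

£7.46 per share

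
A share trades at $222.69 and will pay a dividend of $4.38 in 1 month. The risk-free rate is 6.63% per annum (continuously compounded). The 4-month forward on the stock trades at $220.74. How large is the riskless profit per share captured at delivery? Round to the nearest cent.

PV(dividends) I = 4.38·e^(−0.0663·1/12) = 4.3559
Fair forward F* = (S − I)·e^(rT) = (222.69 − 4.3559)·e^0.022100 = 218.3341 × 1.022346 = 223.2130
Market $220.74 < fair 223.2130: forward underpriced → reverse cash-and-carry (short the stock, invest proceeds at r, pay the dividends, go long the forward).
Profit at T = |F_mkt − F*| = |220.74 − 223.2130| = $2.47 per share

$2.47 per share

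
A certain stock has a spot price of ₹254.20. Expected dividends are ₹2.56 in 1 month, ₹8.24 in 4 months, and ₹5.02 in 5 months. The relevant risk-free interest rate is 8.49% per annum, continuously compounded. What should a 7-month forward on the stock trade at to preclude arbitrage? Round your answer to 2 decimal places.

₹250.93

PV(dividends) I = 2.56·e^(−0.0849·1/12) + 8.24·e^(−0.0849·4/12) + 5.02·e^(−0.0849·5/12)
I = 2.5420 + 8.0101 + 4.8455 = 15.3976
F = (S − I)·e^(rT) = (254.20 − 15.3976) · e^(0.0849·7/12)
= 238.8024 · e^0.049525 = 238.8024 × 1.050772 = ₹250.93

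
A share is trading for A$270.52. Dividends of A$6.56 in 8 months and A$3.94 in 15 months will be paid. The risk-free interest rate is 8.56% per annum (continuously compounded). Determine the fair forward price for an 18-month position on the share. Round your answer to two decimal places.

A$296.51

PV(dividends) I = 6.56·e^(−0.0856·8/12) + 3.94·e^(−0.0856·15/12)
I = 6.1961 + 3.5402 = 9.7363
F = (S − I)·e^(rT) = (270.52 − 9.7363) · e^(0.0856·18/12)
= 260.7837 · e^0.128400 = 260.7837 × 1.137008 = A$296.51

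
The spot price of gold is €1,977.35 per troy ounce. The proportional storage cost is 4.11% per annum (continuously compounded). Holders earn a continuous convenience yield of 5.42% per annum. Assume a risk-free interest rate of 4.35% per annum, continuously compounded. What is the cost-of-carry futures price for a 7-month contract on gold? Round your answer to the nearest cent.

Net carry = r + u − y = 0.0435 + 0.0411 − 0.0542 = 0.0304
F = S·e^((r+u−y)T) = 1977.35 · e^(0.0304 × 7/12) = 1977.35 · e^0.01773333
= 1977.35 × 1.01789150 = €2,012.73 per troy ounce

€2,012.73 per troy ounce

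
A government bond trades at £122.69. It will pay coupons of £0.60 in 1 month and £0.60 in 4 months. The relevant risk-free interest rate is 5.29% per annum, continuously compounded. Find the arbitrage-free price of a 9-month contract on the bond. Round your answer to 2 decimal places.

£126.42

PV(coupons) I = 0.60·e^(−0.0529·1/12) + 0.60·e^(−0.0529·4/12)
I = 0.5974 + 0.5895 = 1.1869
F = (S − I)·e^(rT) = (122.69 − 1.1869) · e^(0.0529·9/12)
= 121.5031 · e^0.039675 = 121.5031 × 1.040473 = £126.42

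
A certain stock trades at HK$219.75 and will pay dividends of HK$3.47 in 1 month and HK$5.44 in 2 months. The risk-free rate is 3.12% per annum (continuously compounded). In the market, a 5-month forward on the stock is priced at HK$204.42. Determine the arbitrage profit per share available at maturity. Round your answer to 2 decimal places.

HK$9.22 per share

PV(dividends) I = 3.47·e^(−0.0312·1/12) + 5.44·e^(−0.0312·2/12) = 8.8728
Fair forward F* = (S − I)·e^(rT) = (219.75 − 8.8728)·e^0.013000 = 210.8772 × 1.013085 = 213.6365
Market HK$204.42 < fair 213.6365: forward underpriced → reverse cash-and-carry (short the stock, invest proceeds at r, pay the dividends, go long the forward).
Profit at T = |F_mkt − F*| = |204.42 − 213.6365| = HK$9.22 per share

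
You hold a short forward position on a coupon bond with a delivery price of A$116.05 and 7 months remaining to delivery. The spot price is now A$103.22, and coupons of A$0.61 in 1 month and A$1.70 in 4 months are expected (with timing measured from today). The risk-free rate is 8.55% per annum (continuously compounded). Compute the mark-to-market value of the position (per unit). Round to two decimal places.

A$9.44

PV(remaining coupons) I = 0.61·e^(−0.0855·1/12) + 1.70·e^(−0.0855·4/12) = 2.2579
Current forward F = (S − I)·e^(rT) = (103.22 − 2.2579)·e^(0.0855·7/12) = 100.9621 × 1.051140 = 106.1253
Value (long) = (F − K)·e^(−rT) = (106.1253 − 116.05) × 0.951348 = -9.4418
Short position value = −(long value) = A$9.44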